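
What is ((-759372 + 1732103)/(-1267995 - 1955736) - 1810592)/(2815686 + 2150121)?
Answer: -5836862531483/16008425965917 ≈ -0.36461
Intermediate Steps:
((-759372 + 1732103)/(-1267995 - 1955736) - 1810592)/(2815686 + 2150121) = (972731/(-3223731) - 1810592)/4965807 = (972731*(-1/3223731) - 1810592)*(1/4965807) = (-972731/3223731 - 1810592)*(1/4965807) = -5836862531483/3223731*1/4965807 = -5836862531483/16008425965917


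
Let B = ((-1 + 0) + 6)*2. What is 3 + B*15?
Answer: 153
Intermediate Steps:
B = 10 (B = (-1 + 6)*2 = 5*2 = 10)
3 + B*15 = 3 + 10*15 = 3 + 150 = 153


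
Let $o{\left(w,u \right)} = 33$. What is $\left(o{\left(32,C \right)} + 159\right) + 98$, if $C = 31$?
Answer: $290$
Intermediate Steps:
$\left(o{\left(32,C \right)} + 159\right) + 98 = \left(33 + 159\right) + 98 = 192 + 98 = 290$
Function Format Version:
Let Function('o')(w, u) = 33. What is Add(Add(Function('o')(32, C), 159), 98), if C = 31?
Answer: 290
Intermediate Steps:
Add(Add(Function('o')(32, C), 159), 98) = Add(Add(33, 159), 98) = Add(192, 98) = 290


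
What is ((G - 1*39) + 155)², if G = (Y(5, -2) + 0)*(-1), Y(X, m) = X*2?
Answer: 11236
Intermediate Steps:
Y(X, m) = 2*X
G = -10 (G = (2*5 + 0)*(-1) = (10 + 0)*(-1) = 10*(-1) = -10)
((G - 1*39) + 155)² = ((-10 - 1*39) + 155)² = ((-10 - 39) + 155)² = (-49 + 155)² = 106² = 11236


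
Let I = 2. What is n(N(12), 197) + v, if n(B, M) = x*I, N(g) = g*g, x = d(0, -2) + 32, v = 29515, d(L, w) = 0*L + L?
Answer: 29579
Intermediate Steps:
d(L, w) = L (d(L, w) = 0 + L = L)
x = 32 (x = 0 + 32 = 32)
N(g) = g**2
n(B, M) = 64 (n(B, M) = 32*2 = 64)
n(N(12), 197) + v = 64 + 29515 = 29579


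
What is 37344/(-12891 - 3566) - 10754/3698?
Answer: -157538345/30428993 ≈ -5.1772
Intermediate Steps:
37344/(-12891 - 3566) - 10754/3698 = 37344/(-16457) - 10754*1/3698 = 37344*(-1/16457) - 5377/1849 = -37344/16457 - 5377/1849 = -157538345/30428993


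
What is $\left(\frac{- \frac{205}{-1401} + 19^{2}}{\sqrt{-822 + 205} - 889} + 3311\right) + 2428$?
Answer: $\frac{3179479922104}{554052069} - \frac{252983 i \sqrt{617}}{554052069} \approx 5738.6 - 0.011342 i$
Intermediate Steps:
$\left(\frac{- \frac{205}{-1401} + 19^{2}}{\sqrt{-822 + 205} - 889} + 3311\right) + 2428 = \left(\frac{\left(-205\right) \left(- \frac{1}{1401}\right) + 361}{\sqrt{-617} - 889} + 3311\right) + 2428 = \left(\frac{\frac{205}{1401} + 361}{i \sqrt{617} - 889} + 3311\right) + 2428 = \left(\frac{505966}{1401 \left(-889 + i \sqrt{617}\right)} + 3311\right) + 2428 = \left(3311 + \frac{505966}{1401 \left(-889 + i \sqrt{617}\right)}\right) + 2428 = 5739 + \frac{505966}{1401 \left(-889 + i \sqrt{617}\right)}$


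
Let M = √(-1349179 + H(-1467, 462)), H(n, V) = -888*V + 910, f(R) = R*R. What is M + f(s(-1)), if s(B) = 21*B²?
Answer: 441 + 5*I*√70341 ≈ 441.0 + 1326.1*I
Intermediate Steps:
f(R) = R²
H(n, V) = 910 - 888*V
M = 5*I*√70341 (M = √(-1349179 + (910 - 888*462)) = √(-1349179 + (910 - 410256)) = √(-1349179 - 409346) = √(-1758525) = 5*I*√70341 ≈ 1326.1*I)
M + f(s(-1)) = 5*I*√70341 + (21*(-1)²)² = 5*I*√70341 + (21*1)² = 5*I*√70341 + 21² = 5*I*√70341 + 441 = 441 + 5*I*√70341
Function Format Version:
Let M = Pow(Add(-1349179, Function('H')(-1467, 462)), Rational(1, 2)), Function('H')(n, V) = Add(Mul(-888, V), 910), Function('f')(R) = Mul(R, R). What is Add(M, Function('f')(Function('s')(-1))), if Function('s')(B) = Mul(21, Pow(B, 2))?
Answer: Add(441, Mul(5, I, Pow(70341, Rational(1, 2)))) ≈ Add(441.00, Mul(1326.1, I))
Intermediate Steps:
Function('f')(R) = Pow(R, 2)
Function('H')(n, V) = Add(910, Mul(-888, V))
M = Mul(5, I, Pow(70341, Rational(1, 2))) (M = Pow(Add(-1349179, Add(910, Mul(-888, 462))), Rational(1, 2)) = Pow(Add(-1349179, Add(910, -410256)), Rational(1, 2)) = Pow(Add(-1349179, -409346), Rational(1, 2)) = Pow(-1758525, Rational(1, 2)) = Mul(5, I, Pow(70341, Rational(1, 2))) ≈ Mul(1326.1, I))
Add(M, Function('f')(Function('s')(-1))) = Add(Mul(5, I, Pow(70341, Rational(1, 2))), Pow(Mul(21, Pow(-1, 2)), 2)) = Add(Mul(5, I, Pow(70341, Rational(1, 2))), Pow(Mul(21, 1), 2)) = Add(Mul(5, I, Pow(70341, Rational(1, 2))), Pow(21, 2)) = Add(Mul(5, I, Pow(70341, Rational(1, 2))), 441) = Add(441, Mul(5, I, Pow(70341, Rational(1, 2))))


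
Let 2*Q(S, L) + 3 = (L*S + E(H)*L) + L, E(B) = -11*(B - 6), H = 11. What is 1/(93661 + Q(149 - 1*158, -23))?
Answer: 1/94384 ≈ 1.0595e-5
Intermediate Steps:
E(B) = 66 - 11*B (E(B) = -11*(-6 + B) = 66 - 11*B)
Q(S, L) = -3/2 - 27*L + L*S/2 (Q(S, L) = -3/2 + ((L*S + (66 - 11*11)*L) + L)/2 = -3/2 + ((L*S + (66 - 121)*L) + L)/2 = -3/2 + ((L*S - 55*L) + L)/2 = -3/2 + ((-55*L + L*S) + L)/2 = -3/2 + (-54*L + L*S)/2 = -3/2 + (-27*L + L*S/2) = -3/2 - 27*L + L*S/2)
1/(93661 + Q(149 - 1*158, -23)) = 1/(93661 + (-3/2 - 27*(-23) + (1/2)*(-23)*(149 - 1*158))) = 1/(93661 + (-3/2 + 621 + (1/2)*(-23)*(149 - 158))) = 1/(93661 + (-3/2 + 621 + (1/2)*(-23)*(-9))) = 1/(93661 + (-3/2 + 621 + 207/2)) = 1/(93661 + 723) = 1/94384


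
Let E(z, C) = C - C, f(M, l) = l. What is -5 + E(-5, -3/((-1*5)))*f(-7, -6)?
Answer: -5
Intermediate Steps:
E(z, C) = 0
-5 + E(-5, -3/((-1*5)))*f(-7, -6) = -5 + 0*(-6) = -5 + 0 = -5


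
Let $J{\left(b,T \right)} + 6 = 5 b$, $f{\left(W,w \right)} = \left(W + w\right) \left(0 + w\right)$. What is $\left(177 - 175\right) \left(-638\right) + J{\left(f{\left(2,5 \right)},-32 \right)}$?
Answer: $-1107$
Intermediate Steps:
$f{\left(W,w \right)} = w \left(W + w\right)$ ($f{\left(W,w \right)} = \left(W + w\right) w = w \left(W + w\right)$)
$J{\left(b,T \right)} = -6 + 5 b$
$\left(177 - 175\right) \left(-638\right) + J{\left(f{\left(2,5 \right)},-32 \right)} = \left(177 - 175\right) \left(-638\right) - \left(6 - 5 \cdot 5 \left(2 + 5\right)\right) = 2 \left(-638\right) - \left(6 - 5 \cdot 5 \cdot 7\right) = -1276 + \left(-6 + 5 \cdot 35\right) = -1276 + \left(-6 + 175\right) = -1276 + 169 = -1107$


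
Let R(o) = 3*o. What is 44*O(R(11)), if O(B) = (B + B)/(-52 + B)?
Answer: -2904/19 ≈ -152.84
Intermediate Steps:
O(B) = 2*B/(-52 + B) (O(B) = (2*B)/(-52 + B) = 2*B/(-52 + B))
44*O(R(11)) = 44*(2*(3*11)/(-52 + 3*11)) = 44*(2*33/(-52 + 33)) = 44*(2*33/(-19)) = 44*(2*33*(-1/19)) = 44*(-66/19) = -2904/19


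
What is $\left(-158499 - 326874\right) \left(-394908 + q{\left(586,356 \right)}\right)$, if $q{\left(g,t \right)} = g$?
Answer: $191393252106$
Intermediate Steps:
$\left(-158499 - 326874\right) \left(-394908 + q{\left(586,356 \right)}\right) = \left(-158499 - 326874\right) \left(-394908 + 586\right) = \left(-485373\right) \left(-394322\right) = 191393252106$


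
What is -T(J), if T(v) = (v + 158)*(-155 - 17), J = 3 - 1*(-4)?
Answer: 28380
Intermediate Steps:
J = 7 (J = 3 + 4 = 7)
T(v) = -27176 - 172*v (T(v) = (158 + v)*(-172) = -27176 - 172*v)
-T(J) = -(-27176 - 172*7) = -(-27176 - 1204) = -1*(-28380) = 28380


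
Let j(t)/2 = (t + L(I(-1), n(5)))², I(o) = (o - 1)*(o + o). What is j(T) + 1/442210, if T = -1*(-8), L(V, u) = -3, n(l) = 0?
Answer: 22110501/442210 ≈ 50.000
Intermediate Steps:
I(o) = 2*o*(-1 + o) (I(o) = (-1 + o)*(2*o) = 2*o*(-1 + o))
T = 8
j(t) = 2*(-3 + t)² (j(t) = 2*(t - 3)² = 2*(-3 + t)²)
j(T) + 1/442210 = 2*(-3 + 8)² + 1/442210 = 2*5² + 1/442210 = 2*25 + 1/442210 = 50 + 1/442210 = 22110501/442210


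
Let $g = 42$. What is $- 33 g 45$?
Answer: $-62370$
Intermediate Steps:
$- 33 g 45 = \left(-33\right) 42 \cdot 45 = \left(-1386\right) 45 = -62370$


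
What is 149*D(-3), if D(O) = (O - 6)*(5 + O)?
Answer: -2682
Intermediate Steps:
D(O) = (-6 + O)*(5 + O)
149*D(-3) = 149*(-30 + (-3)**2 - 1*(-3)) = 149*(-30 + 9 + 3) = 149*(-18) = -2682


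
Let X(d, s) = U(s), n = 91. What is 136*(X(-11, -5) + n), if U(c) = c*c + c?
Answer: 15096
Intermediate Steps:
U(c) = c + c**2 (U(c) = c**2 + c = c + c**2)
X(d, s) = s*(1 + s)
136*(X(-11, -5) + n) = 136*(-5*(1 - 5) + 91) = 136*(-5*(-4) + 91) = 136*(20 + 91) = 136*111 = 15096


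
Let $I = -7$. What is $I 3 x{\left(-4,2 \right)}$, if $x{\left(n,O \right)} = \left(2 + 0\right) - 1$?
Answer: $-21$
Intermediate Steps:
$x{\left(n,O \right)} = 1$ ($x{\left(n,O \right)} = 2 - 1 = 1$)
$I 3 x{\left(-4,2 \right)} = \left(-7\right) 3 \cdot 1 = \left(-21\right) 1 = -21$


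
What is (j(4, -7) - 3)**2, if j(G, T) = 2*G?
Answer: 25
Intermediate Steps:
(j(4, -7) - 3)**2 = (2*4 - 3)**2 = (8 - 3)**2 = 5**2 = 25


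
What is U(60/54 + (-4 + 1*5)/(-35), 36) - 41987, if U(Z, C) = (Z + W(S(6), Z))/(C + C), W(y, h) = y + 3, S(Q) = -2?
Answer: -119033063/2835 ≈ -41987.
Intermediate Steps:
W(y, h) = 3 + y
U(Z, C) = (1 + Z)/(2*C) (U(Z, C) = (Z + (3 - 2))/(C + C) = (Z + 1)/((2*C)) = (1 + Z)*(1/(2*C)) = (1 + Z)/(2*C))
U(60/54 + (-4 + 1*5)/(-35), 36) - 41987 = (½)*(1 + (60/54 + (-4 + 1*5)/(-35)))/36 - 41987 = (½)*(1/36)*(1 + (60*(1/54) + (-4 + 5)*(-1/35))) - 41987 = (½)*(1/36)*(1 + (10/9 + 1*(-1/35))) - 41987 = (½)*(1/36)*(1 + (10/9 - 1/35)) - 41987 = (½)*(1/36)*(1 + 341/315) - 41987 = (½)*(1/36)*(656/315) - 41987 = 82/2835 - 41987 = -119033063/2835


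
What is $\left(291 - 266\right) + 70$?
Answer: $95$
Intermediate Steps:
$\left(291 - 266\right) + 70 = 25 + 70 = 95$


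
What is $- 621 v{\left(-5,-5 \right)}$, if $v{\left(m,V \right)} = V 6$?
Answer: $18630$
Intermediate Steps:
$v{\left(m,V \right)} = 6 V$
$- 621 v{\left(-5,-5 \right)} = - 621 \cdot 6 \left(-5\right) = \left(-621\right) \left(-30\right) = 18630$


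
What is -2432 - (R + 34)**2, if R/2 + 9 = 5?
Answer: -3108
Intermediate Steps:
R = -8 (R = -18 + 2*5 = -18 + 10 = -8)
-2432 - (R + 34)**2 = -2432 - (-8 + 34)**2 = -2432 - 1*26**2 = -2432 - 1*676 = -2432 - 676 = -3108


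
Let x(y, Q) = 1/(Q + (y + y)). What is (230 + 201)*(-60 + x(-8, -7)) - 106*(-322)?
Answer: 189825/23 ≈ 8253.3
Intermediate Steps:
x(y, Q) = 1/(Q + 2*y)
(230 + 201)*(-60 + x(-8, -7)) - 106*(-322) = (230 + 201)*(-60 + 1/(-7 + 2*(-8))) - 106*(-322) = 431*(-60 + 1/(-7 - 16)) + 34132 = 431*(-60 + 1/(-23)) + 34132 = 431*(-60 - 1/23) + 34132 = 431*(-1381/23) + 34132 = -595211/23 + 34132 = 189825/23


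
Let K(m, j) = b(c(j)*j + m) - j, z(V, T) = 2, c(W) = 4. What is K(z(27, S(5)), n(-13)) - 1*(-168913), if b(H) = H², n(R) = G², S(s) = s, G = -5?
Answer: 179292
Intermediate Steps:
n(R) = 25 (n(R) = (-5)² = 25)
K(m, j) = (m + 4*j)² - j (K(m, j) = (4*j + m)² - j = (m + 4*j)² - j)
K(z(27, S(5)), n(-13)) - 1*(-168913) = ((2 + 4*25)² - 1*25) - 1*(-168913) = ((2 + 100)² - 25) + 168913 = (102² - 25) + 168913 = (10404 - 25) + 168913 = 10379 + 168913 = 179292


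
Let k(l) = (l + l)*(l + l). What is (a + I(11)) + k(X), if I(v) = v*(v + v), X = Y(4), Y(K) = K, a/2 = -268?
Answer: -230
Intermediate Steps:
a = -536 (a = 2*(-268) = -536)
X = 4
I(v) = 2*v**2 (I(v) = v*(2*v) = 2*v**2)
k(l) = 4*l**2 (k(l) = (2*l)*(2*l) = 4*l**2)
(a + I(11)) + k(X) = (-536 + 2*11**2) + 4*4**2 = (-536 + 2*121) + 4*16 = (-536 + 242) + 64 = -294 + 64 = -230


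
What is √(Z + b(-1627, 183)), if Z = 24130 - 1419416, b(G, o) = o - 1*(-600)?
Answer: I*√1394503 ≈ 1180.9*I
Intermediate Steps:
b(G, o) = 600 + o (b(G, o) = o + 600 = 600 + o)
Z = -1395286
√(Z + b(-1627, 183)) = √(-1395286 + (600 + 183)) = √(-1395286 + 783) = √(-1394503) = I*√1394503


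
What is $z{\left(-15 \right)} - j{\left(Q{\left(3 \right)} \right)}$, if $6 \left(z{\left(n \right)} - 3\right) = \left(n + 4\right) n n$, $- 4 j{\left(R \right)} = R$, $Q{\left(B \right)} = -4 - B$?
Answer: $- \frac{1645}{4} \approx -411.25$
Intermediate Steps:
$j{\left(R \right)} = - \frac{R}{4}$
$z{\left(n \right)} = 3 + \frac{n^{2} \left(4 + n\right)}{6}$ ($z{\left(n \right)} = 3 + \frac{\left(n + 4\right) n n}{6} = 3 + \frac{\left(4 + n\right) n^{2}}{6} = 3 + \frac{n^{2} \left(4 + n\right)}{6}$)
$z{\left(-15 \right)} - j{\left(Q{\left(3 \right)} \right)} = \left(3 + \frac{\left(-15\right)^{3}}{6} + \frac{2 \left(-15\right)^{2}}{3}\right) - - \frac{-4 - 3}{4} = \left(3 + \frac{1}{6} \left(-3375\right) + \frac{2}{3} \cdot 225\right) - - \frac{-4 - 3}{4} = \left(3 - \frac{1125}{2} + 150\right) - \left(- \frac{1}{4}\right) \left(-7\right) = - \frac{819}{2} - \frac{7}{4} = - \frac{1645}{4}$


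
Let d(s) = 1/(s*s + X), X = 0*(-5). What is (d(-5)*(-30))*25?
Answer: -30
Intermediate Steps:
X = 0
d(s) = s⁻² (d(s) = 1/(s*s + 0) = 1/(s² + 0) = 1/(s²) = s⁻²)
(d(-5)*(-30))*25 = (-30/(-5)²)*25 = ((1/25)*(-30))*25 = -6/5*25 = -30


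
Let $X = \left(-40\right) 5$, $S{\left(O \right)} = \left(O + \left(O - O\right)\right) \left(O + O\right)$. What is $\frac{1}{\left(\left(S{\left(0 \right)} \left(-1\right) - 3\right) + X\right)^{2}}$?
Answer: $\frac{1}{41209} \approx 2.4267 \cdot 10^{-5}$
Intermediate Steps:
$S{\left(O \right)} = 2 O^{2}$ ($S{\left(O \right)} = \left(O + 0\right) 2 O = O 2 O = 2 O^{2}$)
$X = -200$
$\frac{1}{\left(\left(S{\left(0 \right)} \left(-1\right) - 3\right) + X\right)^{2}} = \frac{1}{\left(\left(2 \cdot 0^{2} \left(-1\right) - 3\right) - 200\right)^{2}} = \frac{1}{\left(\left(2 \cdot 0 \left(-1\right) - 3\right) - 200\right)^{2}} = \frac{1}{\left(\left(0 \left(-1\right) - 3\right) - 200\right)^{2}} = \frac{1}{\left(\left(0 - 3\right) - 200\right)^{2}} = \frac{1}{\left(-3 - 200\right)^{2}} = \frac{1}{\left(-203\right)^{2}} = \frac{1}{41209}$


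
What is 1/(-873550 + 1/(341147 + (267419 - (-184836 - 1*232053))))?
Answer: -1025455/895786215249 ≈ -1.1448e-6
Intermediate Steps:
1/(-873550 + 1/(341147 + (267419 - (-184836 - 1*232053)))) = 1/(-873550 + 1/(341147 + (267419 - (-184836 - 232053)))) = 1/(-873550 + 1/(341147 + (267419 - 1*(-416889)))) = 1/(-873550 + 1/(341147 + (267419 + 416889))) = 1/(-873550 + 1/(341147 + 684308)) = 1/(-873550 + 1/1025455) = 1/(-895786215249/1025455) = -1025455/895786215249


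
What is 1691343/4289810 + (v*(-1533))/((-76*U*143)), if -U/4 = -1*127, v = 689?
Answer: 533417924337/910915414640 ≈ 0.58558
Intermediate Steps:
U = 508 (U = -(-4)*127 = -4*(-127) = 508)
1691343/4289810 + (v*(-1533))/((-76*U*143)) = 1691343/4289810 + (689*(-1533))/((-76*508*143)) = 1691343*(1/4289810) - 1056237/((-38608*143)) = 1691343/4289810 - 1056237/(-5520944) = 1691343/4289810 - 1056237*(-1/5520944) = 1691343/4289810 + 81249/424688 = 533417924337/910915414640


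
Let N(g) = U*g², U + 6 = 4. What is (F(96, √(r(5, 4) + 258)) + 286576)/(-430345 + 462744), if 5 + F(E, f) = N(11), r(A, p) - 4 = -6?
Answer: 286329/32399 ≈ 8.8376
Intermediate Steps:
U = -2 (U = -6 + 4 = -2)
N(g) = -2*g²
r(A, p) = -2 (r(A, p) = 4 - 6 = -2)
F(E, f) = -247 (F(E, f) = -5 - 2*11² = -5 - 2*121 = -5 - 242 = -247)
(F(96, √(r(5, 4) + 258)) + 286576)/(-430345 + 462744) = (-247 + 286576)/(-430345 + 462744) = 286329/32399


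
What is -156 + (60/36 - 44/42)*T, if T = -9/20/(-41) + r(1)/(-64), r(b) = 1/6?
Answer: -257878153/1653120 ≈ -155.99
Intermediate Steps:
r(b) = ⅙
T = 659/78720 (T = -9/20/(-41) + (⅙)/(-64) = -9*1/20*(-1/41) + (⅙)*(-1/64) = -9/20*(-1/41) - 1/384 = 9/820 - 1/384 = 659/78720 ≈ 0.0083714)
-156 + (60/36 - 44/42)*T = -156 + (60/36 - 44/42)*(659/78720) = -156 + (60*(1/36) - 44*1/42)*(659/78720) = -156 + (5/3 - 22/21)*(659/78720) = -156 + (13/21)*(659/78720) = -156 + 8567/1653120 = -257878153/1653120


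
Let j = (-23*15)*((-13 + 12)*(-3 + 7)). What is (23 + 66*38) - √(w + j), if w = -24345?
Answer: 2531 - I*√22965 ≈ 2531.0 - 151.54*I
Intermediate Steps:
j = 1380 (j = -(-345)*4 = -345*(-4) = 1380)
(23 + 66*38) - √(w + j) = (23 + 66*38) - √(-24345 + 1380) = (23 + 2508) - √(-22965) = 2531 - I*√22965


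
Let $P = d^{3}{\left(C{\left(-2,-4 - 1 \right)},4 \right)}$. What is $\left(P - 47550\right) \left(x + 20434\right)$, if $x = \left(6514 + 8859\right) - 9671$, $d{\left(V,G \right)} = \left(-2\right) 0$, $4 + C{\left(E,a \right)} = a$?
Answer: $-1242766800$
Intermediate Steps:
$C{\left(E,a \right)} = -4 + a$
$d{\left(V,G \right)} = 0$
$x = 5702$ ($x = 15373 - 9671 = 5702$)
$P = 0$ ($P = 0^{3} = 0$)
$\left(P - 47550\right) \left(x + 20434\right) = \left(0 - 47550\right) \left(5702 + 20434\right) = \left(-47550\right) 26136 = -1242766800$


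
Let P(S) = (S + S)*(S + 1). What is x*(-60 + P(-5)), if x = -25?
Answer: 500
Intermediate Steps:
P(S) = 2*S*(1 + S) (P(S) = (2*S)*(1 + S) = 2*S*(1 + S))
x*(-60 + P(-5)) = -25*(-60 + 2*(-5)*(1 - 5)) = -25*(-60 + 2*(-5)*(-4)) = -25*(-60 + 40) = -25*(-20) = 500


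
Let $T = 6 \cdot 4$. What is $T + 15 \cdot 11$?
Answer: $189$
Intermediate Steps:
$T = 24$
$T + 15 \cdot 11 = 24 + 15 \cdot 11 = 24 + 165 = 189$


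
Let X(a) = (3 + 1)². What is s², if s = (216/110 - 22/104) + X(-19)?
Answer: 2577694441/8179600 ≈ 315.14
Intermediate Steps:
X(a) = 16 (X(a) = 4² = 16)
s = 50771/2860 (s = (216/110 - 22/104) + 16 = (216*(1/110) - 22*1/104) + 16 = (108/55 - 11/52) + 16 = 5011/2860 + 16 = 50771/2860 ≈ 17.752)
s² = (50771/2860)² = 2577694441/8179600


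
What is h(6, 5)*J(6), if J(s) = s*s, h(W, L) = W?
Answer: 216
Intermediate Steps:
J(s) = s²
h(6, 5)*J(6) = 6*6² = 6*36 = 216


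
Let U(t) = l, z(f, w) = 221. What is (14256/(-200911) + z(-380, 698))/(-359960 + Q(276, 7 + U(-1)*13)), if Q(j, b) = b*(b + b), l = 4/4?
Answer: -8877415/14431838952 ≈ -0.00061513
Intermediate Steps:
l = 1 (l = 4*(¼) = 1)
U(t) = 1
Q(j, b) = 2*b² (Q(j, b) = b*(2*b) = 2*b²)
(14256/(-200911) + z(-380, 698))/(-359960 + Q(276, 7 + U(-1)*13)) = (14256/(-200911) + 221)/(-359960 + 2*(7 + 1*13)²) = (14256*(-1/200911) + 221)/(-359960 + 2*(7 + 13)²) = (-14256/200911 + 221)/(-359960 + 2*20²) = 44387075/(200911*(-359960 + 2*400)) = 44387075/(200911*(-359960 + 800)) = (44387075/200911)/(-359160) = (44387075/200911)*(-1/359160) = -8877415/14431838952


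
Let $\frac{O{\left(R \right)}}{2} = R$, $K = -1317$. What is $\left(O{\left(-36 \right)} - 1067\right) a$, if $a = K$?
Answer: $1500063$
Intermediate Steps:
$O{\left(R \right)} = 2 R$
$a = -1317$
$\left(O{\left(-36 \right)} - 1067\right) a = \left(2 \left(-36\right) - 1067\right) \left(-1317\right) = \left(-72 - 1067\right) \left(-1317\right) = \left(-1139\right) \left(-1317\right) = 1500063$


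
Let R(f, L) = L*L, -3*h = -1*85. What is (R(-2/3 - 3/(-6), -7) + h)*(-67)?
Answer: -15544/3 ≈ -5181.3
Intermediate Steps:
h = 85/3 (h = -(-1)*85/3 = -1/3*(-85) = 85/3 ≈ 28.333)
R(f, L) = L**2
(R(-2/3 - 3/(-6), -7) + h)*(-67) = ((-7)**2 + 85/3)*(-67) = (49 + 85/3)*(-67) = (232/3)*(-67) = -15544/3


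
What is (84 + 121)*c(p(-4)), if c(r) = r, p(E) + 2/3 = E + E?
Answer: -5330/3 ≈ -1776.7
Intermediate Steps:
p(E) = -2/3 + 2*E (p(E) = -2/3 + (E + E) = -2/3 + 2*E)
(84 + 121)*c(p(-4)) = (84 + 121)*(-2/3 + 2*(-4)) = 205*(-2/3 - 8) = 205*(-26/3) = -5330/3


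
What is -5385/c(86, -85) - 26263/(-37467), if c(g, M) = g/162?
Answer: -16341414086/1611081 ≈ -10143.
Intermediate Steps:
c(g, M) = g/162 (c(g, M) = g*(1/162) = g/162)
-5385/c(86, -85) - 26263/(-37467) = -5385/((1/162)*86) - 26263/(-37467) = -5385/43/81 - 26263*(-1/37467) = -5385*81/43 + 26263/37467 = -436185/43 + 26263/37467 = -16341414086/1611081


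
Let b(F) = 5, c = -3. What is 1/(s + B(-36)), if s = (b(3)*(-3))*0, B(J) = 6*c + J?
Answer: -1/54 ≈ -0.018519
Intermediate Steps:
B(J) = -18 + J (B(J) = 6*(-3) + J = -18 + J)
s = 0 (s = (5*(-3))*0 = -15*0 = 0)
1/(s + B(-36)) = 1/(0 + (-18 - 36)) = 1/(0 - 54) = 1/(-54) = -1/54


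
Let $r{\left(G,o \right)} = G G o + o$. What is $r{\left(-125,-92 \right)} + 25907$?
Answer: $-1411685$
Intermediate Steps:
$r{\left(G,o \right)} = o + o G^{2}$ ($r{\left(G,o \right)} = G^{2} o + o = o G^{2} + o = o + o G^{2}$)
$r{\left(-125,-92 \right)} + 25907 = - 92 \left(1 + \left(-125\right)^{2}\right) + 25907 = - 92 \left(1 + 15625\right) + 25907 = \left(-92\right) 15626 + 25907 = -1437592 + 25907 = -1411685$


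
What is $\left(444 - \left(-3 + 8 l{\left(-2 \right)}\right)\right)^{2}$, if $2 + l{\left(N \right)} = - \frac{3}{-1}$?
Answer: $192721$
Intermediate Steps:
$l{\left(N \right)} = 1$ ($l{\left(N \right)} = -2 - \frac{3}{-1} = -2 - -3 = -2 + 3 = 1$)
$\left(444 - \left(-3 + 8 l{\left(-2 \right)}\right)\right)^{2} = \left(444 + \left(3 - 8\right)\right)^{2} = \left(444 - 5\right)^{2} = 439^{2} = 192721$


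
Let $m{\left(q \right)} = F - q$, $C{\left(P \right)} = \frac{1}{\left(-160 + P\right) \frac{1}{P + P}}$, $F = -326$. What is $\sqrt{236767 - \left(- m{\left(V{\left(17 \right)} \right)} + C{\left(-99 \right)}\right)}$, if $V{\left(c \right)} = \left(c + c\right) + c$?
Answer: $\frac{2 \sqrt{3964306577}}{259} \approx 486.2$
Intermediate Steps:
$V{\left(c \right)} = 3 c$ ($V{\left(c \right)} = 2 c + c = 3 c$)
$C{\left(P \right)} = \frac{2 P}{-160 + P}$ ($C{\left(P \right)} = \frac{1}{\left(-160 + P\right) \frac{1}{2 P}} = \frac{1}{\frac{1}{2} \frac{1}{P} \left(-160 + P\right)} = \frac{2 P}{-160 + P}$)
$m{\left(q \right)} = -326 - q$
$\sqrt{236767 - \left(- m{\left(V{\left(17 \right)} \right)} + C{\left(-99 \right)}\right)} = \sqrt{236767 - \left(326 + 51 + 2 \left(-99\right) \frac{1}{-160 - 99}\right)} = \sqrt{236767 - \left(377 + 2 \left(-99\right) \frac{1}{-259}\right)} = \sqrt{236767 - \left(377 + 2 \left(-99\right) \left(- \frac{1}{259}\right)\right)} = \sqrt{236767 - \frac{97841}{259}} = \sqrt{\frac{61224812}{259}} = \frac{2 \sqrt{3964306577}}{259}$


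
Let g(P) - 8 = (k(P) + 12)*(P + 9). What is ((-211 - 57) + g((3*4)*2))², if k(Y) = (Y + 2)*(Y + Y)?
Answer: 1707342400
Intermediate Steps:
k(Y) = 2*Y*(2 + Y) (k(Y) = (2 + Y)*(2*Y) = 2*Y*(2 + Y))
g(P) = 8 + (9 + P)*(12 + 2*P*(2 + P)) (g(P) = 8 + (2*P*(2 + P) + 12)*(P + 9) = 8 + (12 + 2*P*(2 + P))*(9 + P) = 8 + (9 + P)*(12 + 2*P*(2 + P)))
((-211 - 57) + g((3*4)*2))² = ((-211 - 57) + (116 + 2*((3*4)*2)³ + 22*((3*4)*2)² + 48*((3*4)*2)))² = (-268 + (116 + 2*(12*2)³ + 22*(12*2)² + 48*(12*2)))² = (-268 + (116 + 2*24³ + 22*24² + 48*24))² = (-268 + (116 + 2*13824 + 22*576 + 1152))² = (-268 + (116 + 27648 + 12672 + 1152))² = (-268 + 41588)² = 41320² = 1707342400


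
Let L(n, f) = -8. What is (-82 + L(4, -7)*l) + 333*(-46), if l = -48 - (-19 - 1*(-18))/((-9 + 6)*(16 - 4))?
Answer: -135142/9 ≈ -15016.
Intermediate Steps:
l = -1729/36 (l = -48 - (-19 + 18)/((-3*12)) = -48 - (-1)/(-36) = -48 - (-1)*(-1)/36 = -48 - 1*1/36 = -48 - 1/36 = -1729/36 ≈ -48.028)
(-82 + L(4, -7)*l) + 333*(-46) = (-82 - 8*(-1729/36)) + 333*(-46) = (-82 + 3458/9) - 15318 = 2720/9 - 15318 = -135142/9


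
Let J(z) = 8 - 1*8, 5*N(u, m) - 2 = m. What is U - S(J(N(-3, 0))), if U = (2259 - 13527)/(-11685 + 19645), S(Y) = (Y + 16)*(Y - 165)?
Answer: 5250783/1990 ≈ 2638.6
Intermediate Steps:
N(u, m) = 2/5 + m/5
J(z) = 0 (J(z) = 8 - 8 = 0)
S(Y) = (-165 + Y)*(16 + Y) (S(Y) = (16 + Y)*(-165 + Y) = (-165 + Y)*(16 + Y))
U = -2817/1990 (U = -11268/7960 = -11268*1/7960 = -2817/1990 ≈ -1.4156)
U - S(J(N(-3, 0))) = -2817/1990 - (-2640 + 0**2 - 149*0) = -2817/1990 - (-2640 + 0 + 0) = -2817/1990 - 1*(-2640) = -2817/1990 + 2640 = 5250783/1990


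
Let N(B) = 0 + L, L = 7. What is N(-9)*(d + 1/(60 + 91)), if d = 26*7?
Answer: 192381/151 ≈ 1274.0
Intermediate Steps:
d = 182
N(B) = 7 (N(B) = 0 + 7 = 7)
N(-9)*(d + 1/(60 + 91)) = 7*(182 + 1/(60 + 91)) = 7*(182 + 1/151) = 7*(27483/151) = 192381/151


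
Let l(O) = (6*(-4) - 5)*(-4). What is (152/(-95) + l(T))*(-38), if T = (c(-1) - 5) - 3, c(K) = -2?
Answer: -21736/5 ≈ -4347.2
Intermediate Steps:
T = -10 (T = (-2 - 5) - 3 = -7 - 3 = -10)
l(O) = 116 (l(O) = (-24 - 5)*(-4) = -29*(-4) = 116)
(152/(-95) + l(T))*(-38) = (152/(-95) + 116)*(-38) = (152*(-1/95) + 116)*(-38) = (-8/5 + 116)*(-38) = (572/5)*(-38) = -21736/5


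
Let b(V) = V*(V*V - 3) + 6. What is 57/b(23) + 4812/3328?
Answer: 1826067/1258816 ≈ 1.4506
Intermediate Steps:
b(V) = 6 + V*(-3 + V**2) (b(V) = V*(V**2 - 3) + 6 = V*(-3 + V**2) + 6 = 6 + V*(-3 + V**2))
57/b(23) + 4812/3328 = 57/(6 + 23**3 - 3*23) + 4812/3328 = 57/(6 + 12167 - 69) + 4812*(1/3328) = 57/12104 + 1203/832 = 1826067/1258816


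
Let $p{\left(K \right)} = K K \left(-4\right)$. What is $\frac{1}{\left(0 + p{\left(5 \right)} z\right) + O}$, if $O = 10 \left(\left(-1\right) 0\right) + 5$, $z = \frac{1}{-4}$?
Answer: $\frac{1}{30} \approx 0.033333$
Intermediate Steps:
$p{\left(K \right)} = - 4 K^{2}$ ($p{\left(K \right)} = K^{2} \left(-4\right) = - 4 K^{2}$)
$z = - \frac{1}{4} \approx -0.25$
$O = 5$ ($O = 10 \cdot 0 + 5 = 0 + 5 = 5$)
$\frac{1}{\left(0 + p{\left(5 \right)} z\right) + O} = \frac{1}{\left(0 + - 4 \cdot 5^{2} \left(- \frac{1}{4}\right)\right) + 5} = \frac{1}{\left(0 + \left(-4\right) 25 \left(- \frac{1}{4}\right)\right) + 5} = \frac{1}{\left(0 - -25\right) + 5} = \frac{1}{\left(0 + 25\right) + 5} = \frac{1}{25 + 5} = \frac{1}{30}$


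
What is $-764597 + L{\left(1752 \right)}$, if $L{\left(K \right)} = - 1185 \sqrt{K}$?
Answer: $-764597 - 2370 \sqrt{438} \approx -8.142 \cdot 10^{5}$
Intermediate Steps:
$-764597 + L{\left(1752 \right)} = -764597 - 1185 \sqrt{1752} = -764597 - 1185 \cdot 2 \sqrt{438} = -764597 - 2370 \sqrt{438}$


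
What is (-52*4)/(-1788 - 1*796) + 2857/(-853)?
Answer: -900633/275519 ≈ -3.2689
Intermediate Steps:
(-52*4)/(-1788 - 1*796) + 2857/(-853) = -208/(-1788 - 796) + 2857*(-1/853) = -208/(-2584) - 2857/853 = -208*(-1/2584) - 2857/853 = 26/323 - 2857/853 = -900633/275519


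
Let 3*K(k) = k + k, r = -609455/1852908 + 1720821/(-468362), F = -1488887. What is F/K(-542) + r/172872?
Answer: 83763182193855427173985/20328225045151788576 ≈ 4120.5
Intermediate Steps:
r = -1736984280089/433915848348 (r = -609455*1/1852908 + 1720821*(-1/468362) = -609455/1852908 - 1720821/468362 = -1736984280089/433915848348 ≈ -4.0030)
K(k) = 2*k/3 (K(k) = (k + k)/3 = (2*k)/3 = 2*k/3)
F/K(-542) + r/172872 = -1488887/((⅔)*(-542)) - 1736984280089/433915848348/172872 = -1488887/(-1084/3) - 1736984280089/433915848348*1/172872 = -1488887*(-3/1084) - 1736984280089/75011900535615456 = 4466661/1084 - 1736984280089/75011900535615456 = 83763182193855427173985/20328225045151788576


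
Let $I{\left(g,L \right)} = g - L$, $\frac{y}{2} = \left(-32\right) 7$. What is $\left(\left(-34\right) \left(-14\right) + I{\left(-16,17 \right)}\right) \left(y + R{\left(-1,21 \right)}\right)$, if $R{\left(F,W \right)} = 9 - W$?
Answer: $-203780$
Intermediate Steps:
$y = -448$ ($y = 2 \left(\left(-32\right) 7\right) = 2 \left(-224\right) = -448$)
$\left(\left(-34\right) \left(-14\right) + I{\left(-16,17 \right)}\right) \left(y + R{\left(-1,21 \right)}\right) = \left(\left(-34\right) \left(-14\right) - 33\right) \left(-448 + \left(9 - 21\right)\right) = \left(476 - 33\right) \left(-448 + \left(9 - 21\right)\right) = \left(476 - 33\right) \left(-448 - 12\right) = 443 \left(-460\right) = -203780$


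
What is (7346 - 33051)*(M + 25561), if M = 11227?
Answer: -945635540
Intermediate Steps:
(7346 - 33051)*(M + 25561) = (7346 - 33051)*(11227 + 25561) = -25705*36788 = -945635540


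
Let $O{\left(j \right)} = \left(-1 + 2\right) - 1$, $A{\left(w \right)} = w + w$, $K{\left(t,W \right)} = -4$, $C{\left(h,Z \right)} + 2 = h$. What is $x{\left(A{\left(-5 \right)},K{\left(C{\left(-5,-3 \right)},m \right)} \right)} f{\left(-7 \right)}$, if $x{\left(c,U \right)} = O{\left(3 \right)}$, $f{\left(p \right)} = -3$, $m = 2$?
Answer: $0$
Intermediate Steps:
$C{\left(h,Z \right)} = -2 + h$
$A{\left(w \right)} = 2 w$
$O{\left(j \right)} = 0$ ($O{\left(j \right)} = 1 - 1 = 0$)
$x{\left(c,U \right)} = 0$
$x{\left(A{\left(-5 \right)},K{\left(C{\left(-5,-3 \right)},m \right)} \right)} f{\left(-7 \right)} = 0 \left(-3\right) = 0$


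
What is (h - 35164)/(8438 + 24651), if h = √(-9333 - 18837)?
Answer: -35164/33089 + 3*I*√3130/33089 ≈ -1.0627 + 0.0050724*I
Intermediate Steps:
h = 3*I*√3130 (h = √(-28170) = 3*I*√3130 ≈ 167.84*I)
(h - 35164)/(8438 + 24651) = (3*I*√3130 - 35164)/(8438 + 24651) = (-35164 + 3*I*√3130)/33089 = (-35164 + 3*I*√3130)*(1/33089) = -35164/33089 + 3*I*√3130/33089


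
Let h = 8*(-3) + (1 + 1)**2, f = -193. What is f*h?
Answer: 3860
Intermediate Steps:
h = -20 (h = -24 + 2**2 = -24 + 4 = -20)
f*h = -193*(-20) = 3860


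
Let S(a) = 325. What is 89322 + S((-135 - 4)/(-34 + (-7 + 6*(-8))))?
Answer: 89647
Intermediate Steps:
89322 + S((-135 - 4)/(-34 + (-7 + 6*(-8)))) = 89322 + 325 = 89647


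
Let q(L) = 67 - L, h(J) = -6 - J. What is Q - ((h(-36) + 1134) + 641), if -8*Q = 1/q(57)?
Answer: -144401/80 ≈ -1805.0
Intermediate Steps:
Q = -1/80 (Q = -1/(8*(67 - 1*57)) = -1/(8*(67 - 57)) = -⅛/10 = -⅛*⅒ = -1/80 ≈ -0.012500)
Q - ((h(-36) + 1134) + 641) = -1/80 - (((-6 - 1*(-36)) + 1134) + 641) = -1/80 - (((-6 + 36) + 1134) + 641) = -1/80 - ((30 + 1134) + 641) = -1/80 - (1164 + 641) = -1/80 - 1*1805 = -1/80 - 1805 = -144401/80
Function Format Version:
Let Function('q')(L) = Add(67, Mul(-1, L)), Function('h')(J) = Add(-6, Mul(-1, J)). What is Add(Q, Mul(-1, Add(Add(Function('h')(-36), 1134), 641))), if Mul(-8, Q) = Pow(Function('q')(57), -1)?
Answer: Rational(-144401, 80) ≈ -1805.0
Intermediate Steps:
Q = Rational(-1, 80) (Q = Mul(Rational(-1, 8), Pow(Add(67, Mul(-1, 57)), -1)) = Mul(Rational(-1, 8), Pow(Add(67, -57), -1)) = Mul(Rational(-1, 8), Pow(10, -1)) = Mul(Rational(-1, 8), Rational(1, 10)) = Rational(-1, 80) ≈ -0.012500)
Add(Q, Mul(-1, Add(Add(Function('h')(-36), 1134), 641))) = Add(Rational(-1, 80), Mul(-1, Add(Add(Add(-6, Mul(-1, -36)), 1134), 641))) = Add(Rational(-1, 80), Mul(-1, Add(Add(Add(-6, 36), 1134), 641))) = Add(Rational(-1, 80), Mul(-1, Add(Add(30, 1134), 641))) = Add(Rational(-1, 80), Mul(-1, Add(1164, 641))) = Add(Rational(-1, 80), Mul(-1, 1805)) = Add(Rational(-1, 80), -1805) = Rational(-144401, 80)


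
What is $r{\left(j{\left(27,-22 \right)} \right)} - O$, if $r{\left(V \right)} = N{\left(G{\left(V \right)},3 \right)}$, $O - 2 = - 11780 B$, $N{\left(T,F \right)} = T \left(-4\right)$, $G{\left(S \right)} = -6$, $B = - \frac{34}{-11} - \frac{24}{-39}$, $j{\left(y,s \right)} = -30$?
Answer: $\frac{6246546}{143} \approx 43682.0$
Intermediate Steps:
$B = \frac{530}{143}$ ($B = \left(-34\right) \left(- \frac{1}{11}\right) - - \frac{8}{13} = \frac{34}{11} + \frac{8}{13} = \frac{530}{143} \approx 3.7063$)
$N{\left(T,F \right)} = - 4 T$
$O = - \frac{6243114}{143}$ ($O = 2 - \frac{6243400}{143} = - \frac{6243114}{143} \approx -43658.0$)
$r{\left(V \right)} = 24$ ($r{\left(V \right)} = \left(-4\right) \left(-6\right) = 24$)
$r{\left(j{\left(27,-22 \right)} \right)} - O = 24 - - \frac{6243114}{143} = 24 + \frac{6243114}{143} = \frac{6246546}{143}$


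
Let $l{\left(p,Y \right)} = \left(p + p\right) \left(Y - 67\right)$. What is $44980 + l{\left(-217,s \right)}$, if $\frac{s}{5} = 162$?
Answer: $-277482$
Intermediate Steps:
$s = 810$ ($s = 5 \cdot 162 = 810$)
$l{\left(p,Y \right)} = 2 p \left(-67 + Y\right)$
$44980 + l{\left(-217,s \right)} = 44980 + 2 \left(-217\right) \left(-67 + 810\right) = 44980 + 2 \left(-217\right) 743 = 44980 - 322462 = -277482$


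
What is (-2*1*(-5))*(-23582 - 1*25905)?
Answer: -494870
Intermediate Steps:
(-2*1*(-5))*(-23582 - 1*25905) = (-2*(-5))*(-23582 - 25905) = 10*(-49487) = -494870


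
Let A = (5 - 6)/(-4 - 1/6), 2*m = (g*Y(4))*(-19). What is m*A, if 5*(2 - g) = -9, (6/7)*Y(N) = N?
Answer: -5054/125 ≈ -40.432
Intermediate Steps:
Y(N) = 7*N/6
g = 19/5 (g = 2 - 1/5*(-9) = 2 + 9/5 = 19/5 ≈ 3.8000)
m = -2527/15 (m = ((19*((7/6)*4)/5)*(-19))/2 = (((19/5)*(14/3))*(-19))/2 = ((266/15)*(-19))/2 = (1/2)*(-5054/15) = -2527/15 ≈ -168.47)
A = 6/25 (A = -1/(-4 + (1/6)*(-1)) = -1/(-4 - 1/6) = -1/(-25/6) = -1*(-6/25) = 6/25 ≈ 0.24000)
m*A = -2527/15*6/25 = -5054/125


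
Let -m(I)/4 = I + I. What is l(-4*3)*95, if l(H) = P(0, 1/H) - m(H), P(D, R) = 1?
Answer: -9025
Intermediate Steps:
m(I) = -8*I (m(I) = -4*(I + I) = -8*I)
l(H) = 1 + 8*H (l(H) = 1 - (-8)*H = 1 + 8*H)
l(-4*3)*95 = (1 + 8*(-4*3))*95 = (1 + 8*(-12))*95 = (1 - 96)*95 = -95*95 = -9025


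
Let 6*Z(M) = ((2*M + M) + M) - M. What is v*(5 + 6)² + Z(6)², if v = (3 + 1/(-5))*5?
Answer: 1703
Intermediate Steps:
Z(M) = M/2 (Z(M) = (((2*M + M) + M) - M)/6 = ((3*M + M) - M)/6 = (4*M - M)/6 = (3*M)/6 = M/2)
v = 14 (v = (3 - ⅕)*5 = (14/5)*5 = 14)
v*(5 + 6)² + Z(6)² = 14*(5 + 6)² + ((½)*6)² = 14*11² + 3² = 14*121 + 9 = 1694 + 9 = 1703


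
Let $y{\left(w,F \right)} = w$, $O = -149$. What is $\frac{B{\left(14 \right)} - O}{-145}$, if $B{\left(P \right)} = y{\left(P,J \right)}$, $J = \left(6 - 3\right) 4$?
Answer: $- \frac{163}{145} \approx -1.1241$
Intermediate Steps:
$J = 12$ ($J = 3 \cdot 4 = 12$)
$B{\left(P \right)} = P$
$\frac{B{\left(14 \right)} - O}{-145} = \frac{14 - -149}{-145} = \left(14 + 149\right) \left(- \frac{1}{145}\right) = 163 \left(- \frac{1}{145}\right) = - \frac{163}{145}$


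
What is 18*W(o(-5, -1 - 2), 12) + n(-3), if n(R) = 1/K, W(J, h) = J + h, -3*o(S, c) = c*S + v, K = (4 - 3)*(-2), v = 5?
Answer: 191/2 ≈ 95.500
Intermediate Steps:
K = -2 (K = 1*(-2) = -2)
o(S, c) = -5/3 - S*c/3 (o(S, c) = -(c*S + 5)/3 = -(S*c + 5)/3 = -(5 + S*c)/3 = -5/3 - S*c/3)
n(R) = -½ (n(R) = 1/(-2) = -½)
18*W(o(-5, -1 - 2), 12) + n(-3) = 18*((-5/3 - ⅓*(-5)*(-1 - 2)) + 12) - ½ = 18*((-5/3 - ⅓*(-5)*(-3)) + 12) - ½ = 18*((-5/3 - 5) + 12) - ½ = 18*(-20/3 + 12) - ½ = 18*(16/3) - ½ = 96 - ½ = 191/2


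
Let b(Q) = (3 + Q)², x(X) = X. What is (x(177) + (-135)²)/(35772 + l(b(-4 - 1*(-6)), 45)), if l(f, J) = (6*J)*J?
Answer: 3067/7987 ≈ 0.38400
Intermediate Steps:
l(f, J) = 6*J²
(x(177) + (-135)²)/(35772 + l(b(-4 - 1*(-6)), 45)) = (177 + (-135)²)/(35772 + 6*45²) = (177 + 18225)/(35772 + 6*2025) = 18402/(35772 + 12150) = 18402/47922 = 18402*(1/47922) = 3067/7987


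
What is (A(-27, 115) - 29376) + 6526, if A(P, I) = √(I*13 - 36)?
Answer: -22850 + √1459 ≈ -22812.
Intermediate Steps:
A(P, I) = √(-36 + 13*I) (A(P, I) = √(13*I - 36) = √(-36 + 13*I))
(A(-27, 115) - 29376) + 6526 = (√(-36 + 13*115) - 29376) + 6526 = (√(-36 + 1495) - 29376) + 6526 = (√1459 - 29376) + 6526 = (-29376 + √1459) + 6526 = -22850 + √1459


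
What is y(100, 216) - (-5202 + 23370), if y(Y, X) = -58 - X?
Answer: -18442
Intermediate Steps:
y(100, 216) - (-5202 + 23370) = (-58 - 1*216) - (-5202 + 23370) = (-58 - 216) - 1*18168 = -274 - 18168 = -18442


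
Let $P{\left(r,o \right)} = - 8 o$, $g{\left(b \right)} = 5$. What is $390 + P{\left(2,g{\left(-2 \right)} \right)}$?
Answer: $350$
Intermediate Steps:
$390 + P{\left(2,g{\left(-2 \right)} \right)} = 390 - 40 = 350$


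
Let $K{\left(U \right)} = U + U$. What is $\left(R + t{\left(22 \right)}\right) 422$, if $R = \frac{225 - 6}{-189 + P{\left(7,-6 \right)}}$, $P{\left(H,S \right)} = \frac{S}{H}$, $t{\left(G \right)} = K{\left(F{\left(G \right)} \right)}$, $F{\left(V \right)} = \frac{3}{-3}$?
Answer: $- \frac{589534}{443} \approx -1330.8$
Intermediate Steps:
$F{\left(V \right)} = -1$ ($F{\left(V \right)} = 3 \left(- \frac{1}{3}\right) = -1$)
$K{\left(U \right)} = 2 U$
$t{\left(G \right)} = -2$ ($t{\left(G \right)} = 2 \left(-1\right) = -2$)
$R = - \frac{511}{443}$ ($R = \frac{225 - 6}{-189 - \frac{6}{7}} = \frac{219}{-189 - \frac{6}{7}} = \frac{219}{- \frac{1329}{7}} = 219 \left(- \frac{7}{1329}\right) = - \frac{511}{443} \approx -1.1535$)
$\left(R + t{\left(22 \right)}\right) 422 = \left(- \frac{511}{443} - 2\right) 422 = \left(- \frac{1397}{443}\right) 422 = - \frac{589534}{443}$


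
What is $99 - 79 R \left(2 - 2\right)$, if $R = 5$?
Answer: $99$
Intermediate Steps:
$99 - 79 R \left(2 - 2\right) = 99 - 79 \cdot 5 \left(2 - 2\right) = 99 - 79 \cdot 5 \cdot 0 = 99 - 0 = 99 + 0 = 99$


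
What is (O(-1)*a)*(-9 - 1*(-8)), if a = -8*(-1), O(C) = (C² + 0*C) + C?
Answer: 0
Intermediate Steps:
O(C) = C + C² (O(C) = (C² + 0) + C = C² + C = C + C²)
a = 8
(O(-1)*a)*(-9 - 1*(-8)) = (-(1 - 1)*8)*(-9 - 1*(-8)) = (-1*0*8)*(-9 + 8) = (0*8)*(-1) = 0*(-1) = 0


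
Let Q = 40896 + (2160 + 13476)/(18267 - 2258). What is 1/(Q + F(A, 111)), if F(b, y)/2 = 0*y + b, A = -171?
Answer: 16009/649244622 ≈ 2.4658e-5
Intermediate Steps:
F(b, y) = 2*b (F(b, y) = 2*(0*y + b) = 2*(0 + b) = 2*b)
Q = 654719700/16009 (Q = 40896 + 15636/16009 = 654719700/16009 ≈ 40897.)
1/(Q + F(A, 111)) = 1/(654719700/16009 + 2*(-171)) = 1/(654719700/16009 - 342) = 1/(649244622/16009) = 16009/649244622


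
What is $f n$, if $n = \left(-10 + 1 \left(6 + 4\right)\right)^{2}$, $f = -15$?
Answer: $0$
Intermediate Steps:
$n = 0$ ($n = \left(-10 + 1 \cdot 10\right)^{2} = \left(-10 + 10\right)^{2} = 0^{2} = 0$)
$f n = \left(-15\right) 0 = 0$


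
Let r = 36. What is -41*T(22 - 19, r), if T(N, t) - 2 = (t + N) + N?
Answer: -1804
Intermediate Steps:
T(N, t) = 2 + t + 2*N (T(N, t) = 2 + ((t + N) + N) = 2 + ((N + t) + N) = 2 + (t + 2*N) = 2 + t + 2*N)
-41*T(22 - 19, r) = -41*(2 + 36 + 2*(22 - 19)) = -41*(2 + 36 + 2*3) = -41*(2 + 36 + 6) = -41*44 = -1804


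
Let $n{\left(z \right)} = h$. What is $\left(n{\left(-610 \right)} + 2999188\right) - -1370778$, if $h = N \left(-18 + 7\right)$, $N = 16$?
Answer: $4369790$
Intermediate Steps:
$h = -176$ ($h = 16 \left(-18 + 7\right) = 16 \left(-11\right) = -176$)
$n{\left(z \right)} = -176$
$\left(n{\left(-610 \right)} + 2999188\right) - -1370778 = \left(-176 + 2999188\right) - -1370778 = 2999012 + 1370778 = 4369790$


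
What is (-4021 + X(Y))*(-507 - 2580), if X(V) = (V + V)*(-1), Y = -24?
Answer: 12264651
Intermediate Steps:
X(V) = -2*V (X(V) = (2*V)*(-1) = -2*V)
(-4021 + X(Y))*(-507 - 2580) = (-4021 - 2*(-24))*(-507 - 2580) = (-4021 + 48)*(-3087) = -3973*(-3087) = 12264651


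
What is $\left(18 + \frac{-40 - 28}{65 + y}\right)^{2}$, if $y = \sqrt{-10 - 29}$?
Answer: $\frac{4 \left(- 150221 i + 4959 \sqrt{39}\right)}{13 \left(- 161 i + 5 \sqrt{39}\right)} \approx 287.75 + 3.3788 i$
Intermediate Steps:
$y = i \sqrt{39}$ ($y = \sqrt{-39} = i \sqrt{39} \approx 6.245 i$)
$\left(18 + \frac{-40 - 28}{65 + y}\right)^{2} = \left(18 + \frac{-40 - 28}{65 + i \sqrt{39}}\right)^{2} = \left(18 - \frac{68}{65 + i \sqrt{39}}\right)^{2}$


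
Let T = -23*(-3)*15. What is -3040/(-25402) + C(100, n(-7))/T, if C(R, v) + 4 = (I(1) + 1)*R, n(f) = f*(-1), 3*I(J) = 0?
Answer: 930832/4381845 ≈ 0.21243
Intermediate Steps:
I(J) = 0 (I(J) = (⅓)*0 = 0)
n(f) = -f
C(R, v) = -4 + R (C(R, v) = -4 + (0 + 1)*R = -4 + 1*R = -4 + R)
T = 1035 (T = 69*15 = 1035)
-3040/(-25402) + C(100, n(-7))/T = -3040/(-25402) + (-4 + 100)/1035 = -3040*(-1/25402) + 96*(1/1035) = 1520/12701 + 32/345 = 930832/4381845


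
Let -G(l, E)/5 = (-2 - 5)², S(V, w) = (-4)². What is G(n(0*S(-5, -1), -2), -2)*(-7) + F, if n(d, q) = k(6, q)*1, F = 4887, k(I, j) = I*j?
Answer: 6602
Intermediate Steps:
S(V, w) = 16
n(d, q) = 6*q (n(d, q) = (6*q)*1 = 6*q)
G(l, E) = -245 (G(l, E) = -5*(-2 - 5)² = -5*(-7)² = -5*49 = -245)
G(n(0*S(-5, -1), -2), -2)*(-7) + F = -245*(-7) + 4887 = 1715 + 4887 = 6602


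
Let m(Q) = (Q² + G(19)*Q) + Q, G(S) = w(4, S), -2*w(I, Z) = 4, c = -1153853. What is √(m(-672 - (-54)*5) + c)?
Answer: I*√991847 ≈ 995.92*I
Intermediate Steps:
w(I, Z) = -2 (w(I, Z) = -½*4 = -2)
G(S) = -2
m(Q) = Q² - Q (m(Q) = (Q² - 2*Q) + Q = Q² - Q)
√(m(-672 - (-54)*5) + c) = √((-672 - (-54)*5)*(-1 + (-672 - (-54)*5)) - 1153853) = √((-672 - 1*(-270))*(-1 + (-672 - 1*(-270))) - 1153853) = √((-672 + 270)*(-1 + (-672 + 270)) - 1153853) = √(-402*(-1 - 402) - 1153853) = √(-402*(-403) - 1153853) = √(162006 - 1153853) = √(-991847) = I*√991847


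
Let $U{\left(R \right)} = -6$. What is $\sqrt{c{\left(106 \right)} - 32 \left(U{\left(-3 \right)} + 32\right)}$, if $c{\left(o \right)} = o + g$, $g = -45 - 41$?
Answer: $2 i \sqrt{203} \approx 28.496 i$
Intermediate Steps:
$g = -86$
$c{\left(o \right)} = -86 + o$ ($c{\left(o \right)} = o - 86 = -86 + o$)
$\sqrt{c{\left(106 \right)} - 32 \left(U{\left(-3 \right)} + 32\right)} = \sqrt{\left(-86 + 106\right) - 32 \left(-6 + 32\right)} = \sqrt{20 - 832} = \sqrt{-812} = 2 i \sqrt{203}$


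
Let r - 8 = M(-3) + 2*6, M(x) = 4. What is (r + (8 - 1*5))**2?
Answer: 729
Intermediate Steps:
r = 24 (r = 8 + (4 + 2*6) = 8 + (4 + 12) = 8 + 16 = 24)
(r + (8 - 1*5))**2 = (24 + (8 - 1*5))**2 = (24 + (8 - 5))**2 = (24 + 3)**2 = 27**2 = 729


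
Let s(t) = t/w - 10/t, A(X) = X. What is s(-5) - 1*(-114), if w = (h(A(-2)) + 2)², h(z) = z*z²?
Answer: 4171/36 ≈ 115.86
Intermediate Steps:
h(z) = z³
w = 36 (w = ((-2)³ + 2)² = (-8 + 2)² = (-6)² = 36)
s(t) = -10/t + t/36 (s(t) = t/36 - 10/t = -10/t + t/36)
s(-5) - 1*(-114) = (-10/(-5) + (1/36)*(-5)) - 1*(-114) = (-10*(-⅕) - 5/36) + 114 = (2 - 5/36) + 114 = 67/36 + 114 = 4171/36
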